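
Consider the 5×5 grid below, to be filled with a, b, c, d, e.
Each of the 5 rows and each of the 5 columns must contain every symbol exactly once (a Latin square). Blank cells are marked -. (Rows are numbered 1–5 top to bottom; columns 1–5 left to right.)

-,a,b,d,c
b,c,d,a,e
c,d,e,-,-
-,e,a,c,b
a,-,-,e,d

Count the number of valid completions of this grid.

Row 1, column 1: eliminating its row and column leaves {e}.
Row 3, column 4: eliminating its row and column leaves {b}.
Row 3, column 5: eliminating its row and column leaves {a}.
Row 4, column 1: eliminating its row and column leaves {d}.
Row 5, column 2: eliminating its row and column leaves {b}.
Row 5, column 3: eliminating its row and column leaves {c}.
Only one assignment across all blanks avoids any row or column repeat, giving 1 completion.

1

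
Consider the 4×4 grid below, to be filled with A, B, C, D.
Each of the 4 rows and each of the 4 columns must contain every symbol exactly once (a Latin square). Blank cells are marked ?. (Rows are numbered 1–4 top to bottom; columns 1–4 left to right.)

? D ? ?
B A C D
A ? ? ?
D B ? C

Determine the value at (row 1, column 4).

Row 1, column 1: row 1 has {D} and column 1 has {A, B, D}, leaving only C.
Row 3, column 2: row 3 has {A} and column 2 has {A, B, D}, leaving only C.
Row 3, column 4: row 3 has {A, C} and column 4 has {C, D}, leaving only B.
Row 1 already has {C, D} and column 4 already has {B, C, D}, so row 1, column 4 must be A.

A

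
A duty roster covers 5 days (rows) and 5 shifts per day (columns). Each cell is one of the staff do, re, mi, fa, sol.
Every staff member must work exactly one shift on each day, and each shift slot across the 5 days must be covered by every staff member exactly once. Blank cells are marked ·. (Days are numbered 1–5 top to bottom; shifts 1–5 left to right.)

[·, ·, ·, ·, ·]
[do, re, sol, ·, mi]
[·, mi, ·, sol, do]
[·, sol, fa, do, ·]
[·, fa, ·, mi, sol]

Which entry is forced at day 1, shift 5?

fa

Day 1, shift 2: day 1 has {} and shift 2 has {re, mi, fa, sol}, leaving only do.
Day 2, shift 4: day 2 has {do, re, mi, sol} and shift 4 has {do, mi, sol}, leaving only fa.
Day 1, shift 4: day 1 has {do} and shift 4 has {do, mi, fa, sol}, leaving only re.
Day 1 already has {do, re} and shift 5 already has {do, mi, sol}, so day 1, shift 5 must be fa.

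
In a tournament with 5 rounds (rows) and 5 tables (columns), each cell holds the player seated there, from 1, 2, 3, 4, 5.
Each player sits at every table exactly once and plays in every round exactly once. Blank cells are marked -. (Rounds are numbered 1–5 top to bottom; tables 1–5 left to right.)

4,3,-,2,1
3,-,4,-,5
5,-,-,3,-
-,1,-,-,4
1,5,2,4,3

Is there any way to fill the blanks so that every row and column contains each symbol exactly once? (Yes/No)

Yes

No round or table among the givens repeats a symbol, and propagating forced cells runs into no contradiction.
One valid completion exists (for instance, 4 3 5 2 1 / 3 2 4 1 5 / 5 4 1 3 2 / 2 1 3 5 4 / 1 5 2 4 3).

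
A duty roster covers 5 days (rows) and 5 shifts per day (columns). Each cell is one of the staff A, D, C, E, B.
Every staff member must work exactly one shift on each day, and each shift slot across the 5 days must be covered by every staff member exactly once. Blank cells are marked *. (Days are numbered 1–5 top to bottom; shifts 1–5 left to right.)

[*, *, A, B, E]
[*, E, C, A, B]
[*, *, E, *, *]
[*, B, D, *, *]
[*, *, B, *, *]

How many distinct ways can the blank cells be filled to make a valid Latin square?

Day 1, shift 1: eliminating its day and shift leaves {D, C}.
Day 1, shift 2: eliminating its day and shift leaves {D, C}.
Day 2, shift 1: eliminating its day and shift leaves {D}.
Day 3, shift 1: eliminating its day and shift leaves {A, D, C, B}.
Day 3, shift 2: eliminating its day and shift leaves {A, D, C}.
Day 3, shift 4: eliminating its day and shift leaves {D, C}.
Day 3, shift 5: eliminating its day and shift leaves {A, D, C}.
Day 4, shift 1: eliminating its day and shift leaves {A, C, E}.
Day 4, shift 4: eliminating its day and shift leaves {C, E}.
Day 4, shift 5: eliminating its day and shift leaves {A, C}.
Day 5, shift 1: eliminating its day and shift leaves {A, D, C, E}.
Day 5, shift 2: eliminating its day and shift leaves {A, D, C}.
Day 5, shift 4: eliminating its day and shift leaves {D, C, E}.
Day 5, shift 5: eliminating its day and shift leaves {A, D, C}.
Enumerating the assignments across these blanks that avoid any day or shift repeat gives 3 completions.

3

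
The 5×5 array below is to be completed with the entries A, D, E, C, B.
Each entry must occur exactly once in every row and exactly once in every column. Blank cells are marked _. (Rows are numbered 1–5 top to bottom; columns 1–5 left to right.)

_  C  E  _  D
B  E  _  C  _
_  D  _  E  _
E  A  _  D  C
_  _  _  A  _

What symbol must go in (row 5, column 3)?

Row 1, column 1: row 1 has {D, E, C} and column 1 has {E, B}, leaving only A.
Row 1, column 4: row 1 has {A, D, E, C} and column 4 has {A, D, E, C}, leaving only B.
Row 2, column 5: row 2 has {E, C, B} and column 5 has {D, C}, leaving only A.
Row 2, column 3: row 2 has {A, E, C, B} and column 3 has {E}, leaving only D.
Row 3, column 1: row 3 has {D, E} and column 1 has {A, E, B}, leaving only C.
Row 3, column 5: row 3 has {D, E, C} and column 5 has {A, D, C}, leaving only B.
Row 3, column 3: row 3 has {D, E, C, B} and column 3 has {D, E}, leaving only A.
Row 4, column 3: row 4 has {A, D, E, C} and column 3 has {A, D, E}, leaving only B.
Row 5 already has {A} and column 3 already has {A, D, E, B}, so row 5, column 3 must be C.

C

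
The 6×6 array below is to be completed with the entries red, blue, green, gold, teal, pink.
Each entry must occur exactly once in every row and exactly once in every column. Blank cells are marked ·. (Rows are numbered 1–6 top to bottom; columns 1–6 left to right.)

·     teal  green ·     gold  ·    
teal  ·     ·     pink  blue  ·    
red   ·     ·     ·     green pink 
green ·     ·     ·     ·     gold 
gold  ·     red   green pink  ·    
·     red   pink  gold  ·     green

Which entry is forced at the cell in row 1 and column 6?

Row 2, column 3: row 2 has {blue, teal, pink} and column 3 has {red, green, pink}, leaving only gold.
Row 2, column 2: row 2 has {blue, gold, teal, pink} and column 2 has {red, teal}, leaving only green.
Row 2, column 6: row 2 has {blue, green, gold, teal, pink} and column 6 has {green, gold, pink}, leaving only red.
Row 1 already has {green, gold, teal} and column 6 already has {red, green, gold, pink}, so row 1, column 6 must be blue.

blue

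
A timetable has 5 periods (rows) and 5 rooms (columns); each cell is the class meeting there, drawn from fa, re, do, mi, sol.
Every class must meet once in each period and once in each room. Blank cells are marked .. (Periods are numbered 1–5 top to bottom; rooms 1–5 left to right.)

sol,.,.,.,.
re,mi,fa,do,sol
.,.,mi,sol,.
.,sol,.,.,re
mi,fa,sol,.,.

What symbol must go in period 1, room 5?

mi

Period 4, room 3: period 4 has {re, sol} and room 3 has {fa, mi, sol}, leaving only do.
Period 1, room 3: period 1 has {sol} and room 3 has {fa, do, mi, sol}, leaving only re.
Period 1, room 2: period 1 has {re, sol} and room 2 has {fa, mi, sol}, leaving only do.
Period 3, room 2: period 3 has {mi, sol} and room 2 has {fa, do, mi, sol}, leaving only re.
Period 4, room 1: period 4 has {re, do, sol} and room 1 has {re, mi, sol}, leaving only fa.
Period 3, room 1: period 3 has {re, mi, sol} and room 1 has {fa, re, mi, sol}, leaving only do.
Period 3, room 5: period 3 has {re, do, mi, sol} and room 5 has {re, sol}, leaving only fa.
Period 1 already has {re, do, sol} and room 5 already has {fa, re, sol}, so period 1, room 5 must be mi.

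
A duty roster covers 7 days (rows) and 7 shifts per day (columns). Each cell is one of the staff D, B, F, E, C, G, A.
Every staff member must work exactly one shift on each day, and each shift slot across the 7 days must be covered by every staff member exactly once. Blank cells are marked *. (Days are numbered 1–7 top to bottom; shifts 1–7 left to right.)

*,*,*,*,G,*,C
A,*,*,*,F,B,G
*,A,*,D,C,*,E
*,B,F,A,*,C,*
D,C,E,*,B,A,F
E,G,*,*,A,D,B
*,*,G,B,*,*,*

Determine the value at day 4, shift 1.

G

Day 4 already has {B, F, C, A} and shift 1 already has {D, E, A}, so day 4, shift 1 must be G.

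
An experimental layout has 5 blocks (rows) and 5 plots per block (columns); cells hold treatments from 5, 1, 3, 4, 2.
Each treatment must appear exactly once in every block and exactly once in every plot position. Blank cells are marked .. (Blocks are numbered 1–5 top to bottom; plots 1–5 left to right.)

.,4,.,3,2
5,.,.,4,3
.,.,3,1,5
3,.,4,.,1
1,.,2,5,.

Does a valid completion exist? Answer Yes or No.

Block 1, plot 1: block 1 together with plot 1 already contain {5, 1, 3, 4, 2} — every symbol — so nothing can go there. The grid has no valid completion.

No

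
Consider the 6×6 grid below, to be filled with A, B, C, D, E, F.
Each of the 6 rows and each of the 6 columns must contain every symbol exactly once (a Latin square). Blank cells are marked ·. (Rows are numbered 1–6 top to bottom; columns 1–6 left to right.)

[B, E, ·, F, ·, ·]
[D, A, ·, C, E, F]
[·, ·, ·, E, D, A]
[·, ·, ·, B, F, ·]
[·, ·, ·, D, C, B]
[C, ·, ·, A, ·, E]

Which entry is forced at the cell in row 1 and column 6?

C

Row 1, column 5: row 1 has {B, E, F} and column 5 has {C, D, E, F}, leaving only A.
Row 2, column 3: row 2 has {A, C, D, E, F} and column 3 has {}, leaving only B.
Row 3, column 1: row 3 has {A, D, E} and column 1 has {B, C, D}, leaving only F.
Row 3, column 3: row 3 has {A, D, E, F} and column 3 has {B}, leaving only C.
Row 1, column 3: row 1 has {A, B, E, F} and column 3 has {B, C}, leaving only D.
Row 1 already has {A, B, D, E, F} and column 6 already has {A, B, E, F}, so row 1, column 6 must be C.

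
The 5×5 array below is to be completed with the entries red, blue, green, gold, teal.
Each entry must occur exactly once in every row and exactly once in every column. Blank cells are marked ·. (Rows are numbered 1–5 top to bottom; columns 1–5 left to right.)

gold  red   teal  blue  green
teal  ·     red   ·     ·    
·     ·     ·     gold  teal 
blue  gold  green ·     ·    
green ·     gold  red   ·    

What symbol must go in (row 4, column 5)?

Row 4 already has {blue, green, gold} and column 5 already has {green, teal}, so row 4, column 5 must be red.

red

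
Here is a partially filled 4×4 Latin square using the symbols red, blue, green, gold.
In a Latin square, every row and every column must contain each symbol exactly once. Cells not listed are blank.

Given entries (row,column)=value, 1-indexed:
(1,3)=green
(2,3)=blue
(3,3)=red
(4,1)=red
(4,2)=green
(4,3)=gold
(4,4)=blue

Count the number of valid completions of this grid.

4

Row 1, column 1: eliminating its row and column leaves {blue, gold}.
Row 1, column 2: eliminating its row and column leaves {red, blue, gold}.
Row 1, column 4: eliminating its row and column leaves {red, gold}.
Row 2, column 1: eliminating its row and column leaves {green, gold}.
Row 2, column 2: eliminating its row and column leaves {red, gold}.
Row 2, column 4: eliminating its row and column leaves {red, green, gold}.
Row 3, column 1: eliminating its row and column leaves {blue, green, gold}.
Row 3, column 2: eliminating its row and column leaves {blue, gold}.
Row 3, column 4: eliminating its row and column leaves {green, gold}.
Enumerating the assignments across these blanks that avoid any row or column repeat gives 4 completions.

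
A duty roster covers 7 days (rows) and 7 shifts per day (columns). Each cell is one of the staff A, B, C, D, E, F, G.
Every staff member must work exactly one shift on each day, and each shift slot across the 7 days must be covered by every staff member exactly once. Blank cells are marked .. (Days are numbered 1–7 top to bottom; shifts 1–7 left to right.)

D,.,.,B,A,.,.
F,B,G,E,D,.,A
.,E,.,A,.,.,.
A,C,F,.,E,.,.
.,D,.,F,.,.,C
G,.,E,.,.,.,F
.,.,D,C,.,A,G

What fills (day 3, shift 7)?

D

Day 1, shift 3: day 1 has {A, B, D} and shift 3 has {D, E, F, G}, leaving only C.
Day 1, shift 7: day 1 has {A, B, C, D} and shift 7 has {A, C, F, G}, leaving only E.
Day 2, shift 6: day 2 has {A, B, D, E, F, G} and shift 6 has {A}, leaving only C.
Day 3, shift 3: day 3 has {A, E} and shift 3 has {C, D, E, F, G}, leaving only B.
Day 3 already has {A, B, E} and shift 7 already has {A, C, E, F, G}, so day 3, shift 7 must be D.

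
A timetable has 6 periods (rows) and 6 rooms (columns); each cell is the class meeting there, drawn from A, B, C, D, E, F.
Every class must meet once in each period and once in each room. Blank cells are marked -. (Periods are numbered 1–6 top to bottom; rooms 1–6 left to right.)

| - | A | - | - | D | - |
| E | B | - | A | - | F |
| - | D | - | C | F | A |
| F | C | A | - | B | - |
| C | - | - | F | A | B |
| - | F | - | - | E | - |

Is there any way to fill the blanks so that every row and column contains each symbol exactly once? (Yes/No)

Period 1, room 1: period 1 has {A, D} and room 1 has {C, E, F}, so it must be B.
Now period 3, room 1: period 3 together with room 1 already contain {A, B, C, D, E, F} — every symbol — so nothing can go there. The grid has no valid completion.

No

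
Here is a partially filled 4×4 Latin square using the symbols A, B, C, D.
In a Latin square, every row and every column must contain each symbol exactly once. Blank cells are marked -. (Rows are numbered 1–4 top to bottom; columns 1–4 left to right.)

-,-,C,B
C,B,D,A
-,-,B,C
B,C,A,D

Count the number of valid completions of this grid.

Row 1, column 1: eliminating its row and column leaves {A, D}.
Row 1, column 2: eliminating its row and column leaves {A, D}.
Row 3, column 1: eliminating its row and column leaves {A, D}.
Row 3, column 2: eliminating its row and column leaves {A, D}.
Enumerating the assignments across these blanks that avoid any row or column repeat gives 2 completions.

2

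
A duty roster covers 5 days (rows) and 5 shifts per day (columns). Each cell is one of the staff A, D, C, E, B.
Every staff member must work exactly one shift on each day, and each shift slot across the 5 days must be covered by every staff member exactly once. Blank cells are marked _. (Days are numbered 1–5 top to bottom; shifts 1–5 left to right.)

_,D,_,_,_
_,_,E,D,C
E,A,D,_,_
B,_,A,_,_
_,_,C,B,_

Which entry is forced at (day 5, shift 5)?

Day 1, shift 3: day 1 has {D} and shift 3 has {A, D, C, E}, leaving only B.
Day 2, shift 1: day 2 has {D, C, E} and shift 1 has {E, B}, leaving only A.
Day 1, shift 1: day 1 has {D, B} and shift 1 has {A, E, B}, leaving only C.
Day 2, shift 2: day 2 has {A, D, C, E} and shift 2 has {A, D}, leaving only B.
Day 3, shift 4: day 3 has {A, D, E} and shift 4 has {D, B}, leaving only C.
Day 3, shift 5: day 3 has {A, D, C, E} and shift 5 has {C}, leaving only B.
Day 4, shift 4: day 4 has {A, B} and shift 4 has {D, C, B}, leaving only E.
Day 1, shift 4: day 1 has {D, C, B} and shift 4 has {D, C, E, B}, leaving only A.
Day 1, shift 5: day 1 has {A, D, C, B} and shift 5 has {C, B}, leaving only E.
Day 4, shift 2: day 4 has {A, E, B} and shift 2 has {A, D, B}, leaving only C.
Day 4, shift 5: day 4 has {A, C, E, B} and shift 5 has {C, E, B}, leaving only D.
Day 5 already has {C, B} and shift 5 already has {D, C, E, B}, so day 5, shift 5 must be A.

A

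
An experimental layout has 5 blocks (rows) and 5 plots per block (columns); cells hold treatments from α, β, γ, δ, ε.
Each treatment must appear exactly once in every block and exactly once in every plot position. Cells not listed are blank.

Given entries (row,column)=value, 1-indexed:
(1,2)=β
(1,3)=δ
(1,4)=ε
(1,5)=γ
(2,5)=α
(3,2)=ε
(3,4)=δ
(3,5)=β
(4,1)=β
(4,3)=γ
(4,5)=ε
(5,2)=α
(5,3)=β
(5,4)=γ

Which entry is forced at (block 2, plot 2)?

Block 1, plot 1: block 1 has {β, γ, δ, ε} and plot 1 has {β}, leaving only α.
Block 2, plot 3: block 2 has {α} and plot 3 has {β, γ, δ}, leaving only ε.
Block 2, plot 4: block 2 has {α, ε} and plot 4 has {γ, δ, ε}, leaving only β.
Block 3, plot 1: block 3 has {β, δ, ε} and plot 1 has {α, β}, leaving only γ.
Block 2, plot 1: block 2 has {α, β, ε} and plot 1 has {α, β, γ}, leaving only δ.
Block 2 already has {α, β, δ, ε} and plot 2 already has {α, β, ε}, so block 2, plot 2 must be γ.

γ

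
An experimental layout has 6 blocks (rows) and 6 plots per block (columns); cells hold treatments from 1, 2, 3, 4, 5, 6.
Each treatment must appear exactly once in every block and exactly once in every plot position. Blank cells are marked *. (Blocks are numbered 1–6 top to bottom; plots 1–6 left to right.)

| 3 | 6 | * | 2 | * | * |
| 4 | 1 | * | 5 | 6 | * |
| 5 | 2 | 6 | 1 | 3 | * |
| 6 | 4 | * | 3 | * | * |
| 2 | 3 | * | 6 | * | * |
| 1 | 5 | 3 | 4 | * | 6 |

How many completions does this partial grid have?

Block 1, plot 3: eliminating its block and plot leaves {1, 4, 5}.
Block 1, plot 5: eliminating its block and plot leaves {1, 4, 5}.
Block 1, plot 6: eliminating its block and plot leaves {1, 4, 5}.
Block 2, plot 3: eliminating its block and plot leaves {2}.
Block 2, plot 6: eliminating its block and plot leaves {2, 3}.
Block 3, plot 6: eliminating its block and plot leaves {4}.
Block 4, plot 3: eliminating its block and plot leaves {1, 2, 5}.
Block 4, plot 5: eliminating its block and plot leaves {1, 2, 5}.
Block 4, plot 6: eliminating its block and plot leaves {1, 2, 5}.
Block 5, plot 3: eliminating its block and plot leaves {1, 4, 5}.
Block 5, plot 5: eliminating its block and plot leaves {1, 4, 5}.
Block 5, plot 6: eliminating its block and plot leaves {1, 4, 5}.
Block 6, plot 5: eliminating its block and plot leaves {2}.
Enumerating the assignments across these blanks that avoid any block or plot repeat gives 4 completions.

4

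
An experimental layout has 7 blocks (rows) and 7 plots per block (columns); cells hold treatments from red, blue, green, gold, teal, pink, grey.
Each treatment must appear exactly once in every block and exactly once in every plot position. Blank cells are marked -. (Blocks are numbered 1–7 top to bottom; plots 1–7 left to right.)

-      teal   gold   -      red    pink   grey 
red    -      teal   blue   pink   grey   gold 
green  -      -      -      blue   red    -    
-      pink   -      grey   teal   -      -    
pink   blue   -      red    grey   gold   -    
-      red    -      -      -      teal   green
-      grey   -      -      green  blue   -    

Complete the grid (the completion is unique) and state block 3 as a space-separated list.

green gold grey teal blue red pink

Block 3, plot 2: block 3 has {red, blue, green} and plot 2 has {red, blue, teal, pink, grey}, leaving only gold.
Block 1, plot 1: block 1 has {red, gold, teal, pink, grey} and plot 1 has {red, green, pink}, leaving only blue.
Block 1, plot 4: block 1 has {red, blue, gold, teal, pink, grey} and plot 4 has {red, blue, grey}, leaving only green.
Block 2, plot 2: block 2 has {red, blue, gold, teal, pink, grey} and plot 2 has {red, blue, gold, teal, pink, grey}, leaving only green.
Block 4, plot 1: block 4 has {teal, pink, grey} and plot 1 has {red, blue, green, pink}, leaving only gold.
Block 4, plot 6: block 4 has {gold, teal, pink, grey} and plot 6 has {red, blue, gold, teal, pink, grey}, leaving only green.
Block 5, plot 3: block 5 has {red, blue, gold, pink, grey} and plot 3 has {gold, teal}, leaving only green.
Block 5, plot 7: block 5 has {red, blue, green, gold, pink, grey} and plot 7 has {green, gold, grey}, leaving only teal.
Block 3, plot 7: block 3 has {red, blue, green, gold} and plot 7 has {green, gold, teal, grey}, leaving only pink.
Block 3, plot 3: block 3 has {red, blue, green, gold, pink} and plot 3 has {green, gold, teal}, leaving only grey.
Block 3, plot 4: block 3 has {red, blue, green, gold, pink, grey} and plot 4 has {red, blue, green, grey}, leaving only teal.
So block 3 reads: green gold grey teal blue red pink.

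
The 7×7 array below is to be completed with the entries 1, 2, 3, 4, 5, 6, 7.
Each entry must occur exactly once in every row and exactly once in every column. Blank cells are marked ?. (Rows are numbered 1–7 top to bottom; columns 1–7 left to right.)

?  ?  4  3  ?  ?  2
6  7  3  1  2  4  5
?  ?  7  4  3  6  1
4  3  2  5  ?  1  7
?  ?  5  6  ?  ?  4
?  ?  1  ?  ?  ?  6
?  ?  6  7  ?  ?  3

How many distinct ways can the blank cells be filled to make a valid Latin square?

8

Row 1, column 1: eliminating its row and column leaves {1, 5, 7}.
Row 1, column 2: eliminating its row and column leaves {1, 5, 6}.
Row 1, column 5: eliminating its row and column leaves {1, 5, 6, 7}.
Row 1, column 6: eliminating its row and column leaves {5, 7}.
Row 3, column 1: eliminating its row and column leaves {2, 5}.
Row 3, column 2: eliminating its row and column leaves {2, 5}.
Row 4, column 5: eliminating its row and column leaves {6}.
Row 5, column 1: eliminating its row and column leaves {1, 2, 3, 7}.
Row 5, column 2: eliminating its row and column leaves {1, 2}.
Row 5, column 5: eliminating its row and column leaves {1, 7}.
Row 5, column 6: eliminating its row and column leaves {2, 3, 7}.
Row 6, column 1: eliminating its row and column leaves {2, 3, 5, 7}.
Row 6, column 2: eliminating its row and column leaves {2, 4, 5}.
Row 6, column 4: eliminating its row and column leaves {2}.
Row 6, column 5: eliminating its row and column leaves {4, 5, 7}.
Row 6, column 6: eliminating its row and column leaves {2, 3, 5, 7}.
Row 7, column 1: eliminating its row and column leaves {1, 2, 5}.
Row 7, column 2: eliminating its row and column leaves {1, 2, 4, 5}.
Row 7, column 5: eliminating its row and column leaves {1, 4, 5}.
Row 7, column 6: eliminating its row and column leaves {2, 5}.
Enumerating the assignments across these blanks that avoid any row or column repeat gives 8 completions.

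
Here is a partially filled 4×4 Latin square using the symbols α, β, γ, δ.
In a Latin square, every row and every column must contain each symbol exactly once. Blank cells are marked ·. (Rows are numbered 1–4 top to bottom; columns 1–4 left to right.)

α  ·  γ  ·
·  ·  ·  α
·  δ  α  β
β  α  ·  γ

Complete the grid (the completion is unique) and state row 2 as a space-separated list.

Row 1, column 2: row 1 has {α, γ} and column 2 has {α, δ}, leaving only β.
Row 2, column 2: row 2 has {α} and column 2 has {α, β, δ}, leaving only γ.
Row 2, column 1: row 2 has {α, γ} and column 1 has {α, β}, leaving only δ.
Row 2, column 3: row 2 has {α, γ, δ} and column 3 has {α, γ}, leaving only β.
So row 2 reads: δ γ β α.

δ γ β α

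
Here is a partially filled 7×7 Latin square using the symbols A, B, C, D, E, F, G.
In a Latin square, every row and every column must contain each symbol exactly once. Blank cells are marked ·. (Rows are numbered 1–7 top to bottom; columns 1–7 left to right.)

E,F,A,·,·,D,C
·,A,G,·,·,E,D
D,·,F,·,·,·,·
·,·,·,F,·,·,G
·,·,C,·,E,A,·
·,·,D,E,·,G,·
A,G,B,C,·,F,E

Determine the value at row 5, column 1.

G

Row 2, column 4: row 2 has {A, D, E, G} and column 4 has {C, E, F}, leaving only B.
Row 1, column 4: row 1 has {A, C, D, E, F} and column 4 has {B, C, E, F}, leaving only G.
Row 1, column 5: row 1 has {A, C, D, E, F, G} and column 5 has {E}, leaving only B.
Row 3, column 4: row 3 has {D, F} and column 4 has {B, C, E, F, G}, leaving only A.
Row 3, column 7: row 3 has {A, D, F} and column 7 has {C, D, E, G}, leaving only B.
Row 3, column 6: row 3 has {A, B, D, F} and column 6 has {A, D, E, F, G}, leaving only C.
Row 3, column 2: row 3 has {A, B, C, D, F} and column 2 has {A, F, G}, leaving only E.
Row 3, column 5: row 3 has {A, B, C, D, E, F} and column 5 has {B, E}, leaving only G.
Row 4, column 3: row 4 has {F, G} and column 3 has {A, B, C, D, F, G}, leaving only E.
Row 4, column 6: row 4 has {E, F, G} and column 6 has {A, C, D, E, F, G}, leaving only B.
Row 4, column 1: row 4 has {B, E, F, G} and column 1 has {A, D, E}, leaving only C.
Row 2, column 1: row 2 has {A, B, D, E, G} and column 1 has {A, C, D, E}, leaving only F.
Row 2, column 5: row 2 has {A, B, D, E, F, G} and column 5 has {B, E, G}, leaving only C.
Row 4, column 2: row 4 has {B, C, E, F, G} and column 2 has {A, E, F, G}, leaving only D.
Row 4, column 5: row 4 has {B, C, D, E, F, G} and column 5 has {B, C, E, G}, leaving only A.
Row 5, column 2: row 5 has {A, C, E} and column 2 has {A, D, E, F, G}, leaving only B.
Row 5 already has {A, B, C, E} and column 1 already has {A, C, D, E, F}, so row 5, column 1 must be G.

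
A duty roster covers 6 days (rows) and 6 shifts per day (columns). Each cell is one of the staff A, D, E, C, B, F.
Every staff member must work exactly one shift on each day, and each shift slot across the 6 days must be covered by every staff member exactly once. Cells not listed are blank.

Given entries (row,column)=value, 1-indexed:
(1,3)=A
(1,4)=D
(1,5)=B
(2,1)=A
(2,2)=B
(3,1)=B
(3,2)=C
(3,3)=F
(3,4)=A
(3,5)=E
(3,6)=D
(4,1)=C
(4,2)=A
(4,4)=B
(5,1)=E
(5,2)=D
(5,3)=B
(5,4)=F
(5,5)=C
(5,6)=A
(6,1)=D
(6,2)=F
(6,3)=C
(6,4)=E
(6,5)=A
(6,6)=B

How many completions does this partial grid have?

Day 1, shift 1: eliminating its day and shift leaves {F}.
Day 1, shift 2: eliminating its day and shift leaves {E}.
Day 1, shift 6: eliminating its day and shift leaves {E, C, F}.
Day 2, shift 3: eliminating its day and shift leaves {D, E}.
Day 2, shift 4: eliminating its day and shift leaves {C}.
Day 2, shift 5: eliminating its day and shift leaves {D, F}.
Day 2, shift 6: eliminating its day and shift leaves {E, C, F}.
Day 4, shift 3: eliminating its day and shift leaves {D, E}.
Day 4, shift 5: eliminating its day and shift leaves {D, F}.
Day 4, shift 6: eliminating its day and shift leaves {E, F}.
Enumerating the assignments across these blanks that avoid any day or shift repeat gives 2 completions.

2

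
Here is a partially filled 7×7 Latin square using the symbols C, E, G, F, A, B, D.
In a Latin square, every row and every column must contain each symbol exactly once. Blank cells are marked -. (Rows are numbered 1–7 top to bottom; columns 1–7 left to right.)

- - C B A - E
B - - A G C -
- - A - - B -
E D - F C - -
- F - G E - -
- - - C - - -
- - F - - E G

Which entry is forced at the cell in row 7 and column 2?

A

Row 1, column 2: row 1 has {C, E, A, B} and column 2 has {F, D}, leaving only G.
Row 2, column 2: row 2 has {C, G, A, B} and column 2 has {G, F, D}, leaving only E.
Row 2, column 3: row 2 has {C, E, G, A, B} and column 3 has {C, F, A}, leaving only D.
Row 2, column 7: row 2 has {C, E, G, A, B, D} and column 7 has {E, G}, leaving only F.
Row 3, column 2: row 3 has {A, B} and column 2 has {E, G, F, D}, leaving only C.
Row 3, column 7: row 3 has {C, A, B} and column 7 has {E, G, F}, leaving only D.
Row 3, column 4: row 3 has {C, A, B, D} and column 4 has {C, G, F, A, B}, leaving only E.
Row 3, column 5: row 3 has {C, E, A, B, D} and column 5 has {C, E, G, A}, leaving only F.
Row 3, column 1: row 3 has {C, E, F, A, B, D} and column 1 has {E, B}, leaving only G.
Row 5, column 3: row 5 has {E, G, F} and column 3 has {C, F, A, D}, leaving only B.
Row 4, column 3: row 4 has {C, E, F, D} and column 3 has {C, F, A, B, D}, leaving only G.
Row 4, column 6: row 4 has {C, E, G, F, D} and column 6 has {C, E, B}, leaving only A.
Row 4, column 7: row 4 has {C, E, G, F, A, D} and column 7 has {E, G, F, D}, leaving only B.
Row 5, column 6: row 5 has {E, G, F, B} and column 6 has {C, E, A, B}, leaving only D.
Row 1, column 6: row 1 has {C, E, G, A, B} and column 6 has {C, E, A, B, D}, leaving only F.
Row 1, column 1: row 1 has {C, E, G, F, A, B} and column 1 has {E, G, B}, leaving only D.
Row 6, column 3: row 6 has {C} and column 3 has {C, G, F, A, B, D}, leaving only E.
Row 6, column 6: row 6 has {C, E} and column 6 has {C, E, F, A, B, D}, leaving only G.
Row 6, column 7: row 6 has {C, E, G} and column 7 has {E, G, F, B, D}, leaving only A.
Row 5, column 7: row 5 has {E, G, F, B, D} and column 7 has {E, G, F, A, B, D}, leaving only C.
Row 5, column 1: row 5 has {C, E, G, F, B, D} and column 1 has {E, G, B, D}, leaving only A.
Row 6, column 1: row 6 has {C, E, G, A} and column 1 has {E, G, A, B, D}, leaving only F.
Row 6, column 2: row 6 has {C, E, G, F, A} and column 2 has {C, E, G, F, D}, leaving only B.
Row 7 already has {E, G, F} and column 2 already has {C, E, G, F, B, D}, so row 7, column 2 must be A.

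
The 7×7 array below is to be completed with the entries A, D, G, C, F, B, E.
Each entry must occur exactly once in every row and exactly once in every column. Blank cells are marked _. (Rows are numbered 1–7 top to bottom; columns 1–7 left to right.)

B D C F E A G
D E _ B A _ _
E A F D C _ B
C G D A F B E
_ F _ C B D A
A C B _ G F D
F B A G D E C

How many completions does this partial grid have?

Row 2, column 3: eliminating its row and column leaves {G}.
Row 2, column 6: eliminating its row and column leaves {G, C}.
Row 2, column 7: eliminating its row and column leaves {F}.
Row 3, column 6: eliminating its row and column leaves {G}.
Row 5, column 1: eliminating its row and column leaves {G}.
Row 5, column 3: eliminating its row and column leaves {G, E}.
Row 6, column 4: eliminating its row and column leaves {E}.
Only one assignment across all blanks avoids any row or column repeat, giving 1 completion.

1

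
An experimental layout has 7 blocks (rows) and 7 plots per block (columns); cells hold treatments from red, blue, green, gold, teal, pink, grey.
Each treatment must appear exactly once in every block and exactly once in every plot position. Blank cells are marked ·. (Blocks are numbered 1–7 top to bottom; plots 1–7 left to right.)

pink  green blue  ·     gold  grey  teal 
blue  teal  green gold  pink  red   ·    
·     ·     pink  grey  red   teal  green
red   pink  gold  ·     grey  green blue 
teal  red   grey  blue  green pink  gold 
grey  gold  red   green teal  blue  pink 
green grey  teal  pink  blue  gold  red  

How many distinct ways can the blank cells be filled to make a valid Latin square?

Block 1, plot 4: eliminating its block and plot leaves {red}.
Block 2, plot 7: eliminating its block and plot leaves {grey}.
Block 3, plot 1: eliminating its block and plot leaves {gold}.
Block 3, plot 2: eliminating its block and plot leaves {blue}.
Block 4, plot 4: eliminating its block and plot leaves {teal}.
Only one assignment across all blanks avoids any block or plot repeat, giving 1 completion.

1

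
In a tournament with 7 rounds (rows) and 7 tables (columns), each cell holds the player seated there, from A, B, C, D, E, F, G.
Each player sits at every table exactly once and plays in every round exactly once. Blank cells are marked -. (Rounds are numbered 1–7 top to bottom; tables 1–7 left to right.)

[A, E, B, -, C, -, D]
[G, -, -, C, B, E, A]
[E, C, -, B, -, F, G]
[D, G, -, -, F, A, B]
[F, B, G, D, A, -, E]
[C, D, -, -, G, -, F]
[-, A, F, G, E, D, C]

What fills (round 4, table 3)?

C

Round 1, table 4: round 1 has {A, B, C, D, E} and table 4 has {B, C, D, G}, leaving only F.
Round 1, table 6: round 1 has {A, B, C, D, E, F} and table 6 has {A, D, E, F}, leaving only G.
Round 2, table 2: round 2 has {A, B, C, E, G} and table 2 has {A, B, C, D, E, G}, leaving only F.
Round 2, table 3: round 2 has {A, B, C, E, F, G} and table 3 has {B, F, G}, leaving only D.
Round 3, table 3: round 3 has {B, C, E, F, G} and table 3 has {B, D, F, G}, leaving only A.
Round 3, table 5: round 3 has {A, B, C, E, F, G} and table 5 has {A, B, C, E, F, G}, leaving only D.
Round 4, table 4: round 4 has {A, B, D, F, G} and table 4 has {B, C, D, F, G}, leaving only E.
Round 4 already has {A, B, D, E, F, G} and table 3 already has {A, B, D, F, G}, so round 4, table 3 must be C.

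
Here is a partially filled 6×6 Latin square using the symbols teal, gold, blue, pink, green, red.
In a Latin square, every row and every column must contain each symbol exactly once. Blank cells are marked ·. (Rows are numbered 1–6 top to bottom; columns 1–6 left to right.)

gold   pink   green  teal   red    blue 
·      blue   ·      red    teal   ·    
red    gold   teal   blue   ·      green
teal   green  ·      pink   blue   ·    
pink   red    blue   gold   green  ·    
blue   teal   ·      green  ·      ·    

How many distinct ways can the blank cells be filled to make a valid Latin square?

2

Row 2, column 1: eliminating its row and column leaves {green}.
Row 2, column 3: eliminating its row and column leaves {gold, pink}.
Row 2, column 6: eliminating its row and column leaves {gold, pink}.
Row 3, column 5: eliminating its row and column leaves {pink}.
Row 4, column 3: eliminating its row and column leaves {gold, red}.
Row 4, column 6: eliminating its row and column leaves {gold, red}.
Row 5, column 6: eliminating its row and column leaves {teal}.
Row 6, column 3: eliminating its row and column leaves {gold, pink, red}.
Row 6, column 5: eliminating its row and column leaves {gold, pink}.
Row 6, column 6: eliminating its row and column leaves {gold, pink, red}.
Enumerating the assignments across these blanks that avoid any row or column repeat gives 2 completions.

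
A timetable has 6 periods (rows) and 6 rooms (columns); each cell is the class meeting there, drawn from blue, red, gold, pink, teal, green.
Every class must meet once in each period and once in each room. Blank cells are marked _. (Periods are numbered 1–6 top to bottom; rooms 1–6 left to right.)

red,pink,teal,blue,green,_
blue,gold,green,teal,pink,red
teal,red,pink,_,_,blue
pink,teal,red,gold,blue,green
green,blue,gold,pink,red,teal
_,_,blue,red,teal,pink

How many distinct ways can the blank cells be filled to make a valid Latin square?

1

Period 1, room 6: eliminating its period and room leaves {gold}.
Period 3, room 4: eliminating its period and room leaves {green}.
Period 3, room 5: eliminating its period and room leaves {gold}.
Period 6, room 1: eliminating its period and room leaves {gold}.
Period 6, room 2: eliminating its period and room leaves {green}.
Only one assignment across all blanks avoids any period or room repeat, giving 1 completion.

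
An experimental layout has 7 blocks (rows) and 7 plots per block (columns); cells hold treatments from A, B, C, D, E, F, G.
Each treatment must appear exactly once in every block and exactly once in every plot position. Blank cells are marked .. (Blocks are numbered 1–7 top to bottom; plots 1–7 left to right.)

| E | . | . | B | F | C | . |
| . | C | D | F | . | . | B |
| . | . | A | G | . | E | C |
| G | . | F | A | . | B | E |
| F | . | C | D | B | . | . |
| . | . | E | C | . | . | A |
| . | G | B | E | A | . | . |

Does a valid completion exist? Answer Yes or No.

No block or plot among the givens repeats a symbol, and propagating forced cells runs into no contradiction.
One valid completion exists (for instance, E A G B F C D / A C D F E G B / B F A G D E C / G D F A C B E / F E C D B A G / D B E C G F A / C G B E A D F).

Yes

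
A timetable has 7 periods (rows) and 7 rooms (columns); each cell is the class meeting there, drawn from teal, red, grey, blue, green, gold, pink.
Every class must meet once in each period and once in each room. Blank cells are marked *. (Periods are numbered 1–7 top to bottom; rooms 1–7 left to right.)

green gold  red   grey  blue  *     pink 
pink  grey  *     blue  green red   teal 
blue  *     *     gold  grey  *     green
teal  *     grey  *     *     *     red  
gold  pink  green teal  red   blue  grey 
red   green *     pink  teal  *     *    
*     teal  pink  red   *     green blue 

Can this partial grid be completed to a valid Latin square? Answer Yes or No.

No period or room among the givens repeats a symbol, and propagating forced cells runs into no contradiction.
One valid completion exists (for instance, green gold red grey blue teal pink / pink grey gold blue green red teal / blue red teal gold grey pink green / teal blue grey green pink gold red / gold pink green teal red blue grey / red green blue pink teal grey gold / grey teal pink red gold green blue).

Yes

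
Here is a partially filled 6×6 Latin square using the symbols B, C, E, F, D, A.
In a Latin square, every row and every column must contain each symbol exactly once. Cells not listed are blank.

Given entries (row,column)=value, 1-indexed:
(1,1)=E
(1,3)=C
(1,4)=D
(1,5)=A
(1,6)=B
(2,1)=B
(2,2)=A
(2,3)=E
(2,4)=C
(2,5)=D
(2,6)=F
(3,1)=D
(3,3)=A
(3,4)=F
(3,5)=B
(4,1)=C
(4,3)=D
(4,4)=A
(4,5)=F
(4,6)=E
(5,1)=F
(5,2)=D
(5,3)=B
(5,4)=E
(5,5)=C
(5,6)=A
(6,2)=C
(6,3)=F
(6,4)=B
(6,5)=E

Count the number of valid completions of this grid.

Row 1, column 2: eliminating its row and column leaves {F}.
Row 3, column 2: eliminating its row and column leaves {E}.
Row 3, column 6: eliminating its row and column leaves {C}.
Row 4, column 2: eliminating its row and column leaves {B}.
Row 6, column 1: eliminating its row and column leaves {A}.
Row 6, column 6: eliminating its row and column leaves {D}.
Only one assignment across all blanks avoids any row or column repeat, giving 1 completion.

1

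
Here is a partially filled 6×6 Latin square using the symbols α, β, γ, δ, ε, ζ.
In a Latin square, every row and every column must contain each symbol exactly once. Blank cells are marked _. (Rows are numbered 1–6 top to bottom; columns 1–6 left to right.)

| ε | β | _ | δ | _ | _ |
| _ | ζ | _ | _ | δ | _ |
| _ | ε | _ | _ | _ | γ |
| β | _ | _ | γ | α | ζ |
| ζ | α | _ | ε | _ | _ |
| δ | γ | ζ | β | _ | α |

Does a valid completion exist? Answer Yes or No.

No

Row 1, column 6: row 1 together with column 6 already contain {α, β, γ, δ, ε, ζ} — every symbol — so nothing can go there. The grid has no valid completion.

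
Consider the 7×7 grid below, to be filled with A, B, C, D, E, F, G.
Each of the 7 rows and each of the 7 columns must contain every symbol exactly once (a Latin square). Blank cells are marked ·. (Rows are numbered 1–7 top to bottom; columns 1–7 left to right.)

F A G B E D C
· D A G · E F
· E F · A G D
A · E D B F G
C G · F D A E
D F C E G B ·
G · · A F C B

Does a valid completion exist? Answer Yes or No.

Row 7, column 2: row 7 together with column 2 already contain {A, B, C, D, E, F, G} — every symbol — so nothing can go there. The grid has no valid completion.

No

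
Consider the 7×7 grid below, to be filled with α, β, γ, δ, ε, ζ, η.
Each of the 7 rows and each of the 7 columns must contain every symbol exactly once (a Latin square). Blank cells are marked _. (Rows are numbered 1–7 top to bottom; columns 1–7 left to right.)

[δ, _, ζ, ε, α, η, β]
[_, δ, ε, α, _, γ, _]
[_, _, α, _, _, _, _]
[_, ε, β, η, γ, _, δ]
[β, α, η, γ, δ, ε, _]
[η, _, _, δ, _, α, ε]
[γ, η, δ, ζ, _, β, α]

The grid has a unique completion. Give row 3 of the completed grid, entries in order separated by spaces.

Row 3, column 4: row 3 has {α} and column 4 has {α, γ, δ, ε, ζ, η}, leaving only β.
Row 1, column 2: row 1 has {α, β, δ, ε, ζ, η} and column 2 has {α, δ, ε, η}, leaving only γ.
Row 3, column 2: row 3 has {α, β} and column 2 has {α, γ, δ, ε, η}, leaving only ζ.
Row 3, column 1: row 3 has {α, β, ζ} and column 1 has {β, γ, δ, η}, leaving only ε.
Row 3, column 5: row 3 has {α, β, ε, ζ} and column 5 has {α, γ, δ}, leaving only η.
Row 3, column 6: row 3 has {α, β, ε, ζ, η} and column 6 has {α, β, γ, ε, η}, leaving only δ.
Row 3, column 7: row 3 has {α, β, δ, ε, ζ, η} and column 7 has {α, β, δ, ε}, leaving only γ.
So row 3 reads: ε ζ α β η δ γ.

ε ζ α β η δ γ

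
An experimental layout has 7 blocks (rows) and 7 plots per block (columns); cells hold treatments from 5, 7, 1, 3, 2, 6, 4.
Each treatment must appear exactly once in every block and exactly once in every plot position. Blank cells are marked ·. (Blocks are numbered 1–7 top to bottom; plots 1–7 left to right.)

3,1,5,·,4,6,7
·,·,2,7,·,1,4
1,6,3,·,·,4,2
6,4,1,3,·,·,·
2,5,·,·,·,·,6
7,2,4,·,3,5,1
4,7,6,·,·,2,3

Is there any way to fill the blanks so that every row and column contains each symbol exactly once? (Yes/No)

Yes

No block or plot among the givens repeats a symbol, and propagating forced cells runs into no contradiction.
One valid completion exists (for instance, 3 1 5 2 4 6 7 / 5 3 2 7 6 1 4 / 1 6 3 5 7 4 2 / 6 4 1 3 2 7 5 / 2 5 7 4 1 3 6 / 7 2 4 6 3 5 1 / 4 7 6 1 5 2 3).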